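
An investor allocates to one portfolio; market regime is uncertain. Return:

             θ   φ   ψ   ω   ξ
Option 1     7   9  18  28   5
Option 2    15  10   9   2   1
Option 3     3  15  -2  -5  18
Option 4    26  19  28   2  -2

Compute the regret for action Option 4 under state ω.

Best payoff under ω is 28.
Regret = 28 − 2 = 26.

26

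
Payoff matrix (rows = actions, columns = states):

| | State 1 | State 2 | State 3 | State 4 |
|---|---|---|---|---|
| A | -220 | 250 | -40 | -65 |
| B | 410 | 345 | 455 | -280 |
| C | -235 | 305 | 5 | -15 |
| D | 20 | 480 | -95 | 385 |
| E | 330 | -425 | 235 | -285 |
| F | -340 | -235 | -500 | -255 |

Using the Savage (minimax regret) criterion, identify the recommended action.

D

Column bests: State 1=410, State 2=480, State 3=455, State 4=385.
A regrets: 630, 230, 495, 450 → max 630
B regrets: 0, 135, 0, 665 → max 665
C regrets: 645, 175, 450, 400 → max 645
D regrets: 390, 0, 550, 0 → max 550
E regrets: 80, 905, 220, 670 → max 905
F regrets: 750, 715, 955, 640 → max 955
Smallest max regret = 550 → D.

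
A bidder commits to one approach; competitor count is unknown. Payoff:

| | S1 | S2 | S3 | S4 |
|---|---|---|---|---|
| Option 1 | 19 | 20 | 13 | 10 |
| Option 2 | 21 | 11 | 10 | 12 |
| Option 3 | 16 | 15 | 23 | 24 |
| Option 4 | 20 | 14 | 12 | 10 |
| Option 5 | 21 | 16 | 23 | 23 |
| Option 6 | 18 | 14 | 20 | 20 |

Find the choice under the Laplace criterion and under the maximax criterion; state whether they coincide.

laplace → Option 5; maximax → Option 3 (disagree)

Row averages: Option 1=15.5, Option 2=13.5, Option 3=19.5, Option 4=14, Option 5=20.75, Option 6=18
Highest average = 20.75 → Option 5.
Row maxima: Option 1=20, Option 2=21, Option 3=24, Option 4=20, Option 5=23, Option 6=20
Best best-case = 24 → Option 3.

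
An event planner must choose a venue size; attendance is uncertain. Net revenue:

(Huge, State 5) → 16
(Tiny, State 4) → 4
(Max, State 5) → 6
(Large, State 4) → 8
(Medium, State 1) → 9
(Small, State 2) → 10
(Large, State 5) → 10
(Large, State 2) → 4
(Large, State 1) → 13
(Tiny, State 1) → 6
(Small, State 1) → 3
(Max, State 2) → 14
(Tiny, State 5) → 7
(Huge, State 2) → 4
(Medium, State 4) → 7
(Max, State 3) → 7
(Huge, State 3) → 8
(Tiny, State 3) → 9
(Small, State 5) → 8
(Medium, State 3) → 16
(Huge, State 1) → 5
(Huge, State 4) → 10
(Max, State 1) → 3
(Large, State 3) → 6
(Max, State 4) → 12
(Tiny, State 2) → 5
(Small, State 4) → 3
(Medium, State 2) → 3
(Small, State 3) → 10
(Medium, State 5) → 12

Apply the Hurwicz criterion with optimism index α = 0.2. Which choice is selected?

Tiny: 0.2·9 + 0.8·4 = 5
Small: 0.2·10 + 0.8·3 = 4.4
Medium: 0.2·16 + 0.8·3 = 5.6
Large: 0.2·13 + 0.8·4 = 5.8
Huge: 0.2·16 + 0.8·4 = 6.4
Max: 0.2·14 + 0.8·3 = 5.2
Highest Hurwicz score = 6.4 → Huge.

Huge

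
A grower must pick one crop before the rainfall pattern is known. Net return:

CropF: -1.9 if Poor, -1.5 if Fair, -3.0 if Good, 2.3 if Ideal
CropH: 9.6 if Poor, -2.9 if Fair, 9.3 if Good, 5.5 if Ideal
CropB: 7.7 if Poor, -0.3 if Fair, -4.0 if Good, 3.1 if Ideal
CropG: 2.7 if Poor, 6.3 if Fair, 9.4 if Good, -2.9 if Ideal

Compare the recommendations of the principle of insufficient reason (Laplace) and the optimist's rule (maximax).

laplace → CropH; maximax → CropH (agree)

Row averages: CropF=-1.025, CropH=5.375, CropB=1.625, CropG=3.875
Highest average = 5.375 → CropH.
Row maxima: CropF=2.3, CropH=9.6, CropB=7.7, CropG=9.4
Best best-case = 9.6 → CropH.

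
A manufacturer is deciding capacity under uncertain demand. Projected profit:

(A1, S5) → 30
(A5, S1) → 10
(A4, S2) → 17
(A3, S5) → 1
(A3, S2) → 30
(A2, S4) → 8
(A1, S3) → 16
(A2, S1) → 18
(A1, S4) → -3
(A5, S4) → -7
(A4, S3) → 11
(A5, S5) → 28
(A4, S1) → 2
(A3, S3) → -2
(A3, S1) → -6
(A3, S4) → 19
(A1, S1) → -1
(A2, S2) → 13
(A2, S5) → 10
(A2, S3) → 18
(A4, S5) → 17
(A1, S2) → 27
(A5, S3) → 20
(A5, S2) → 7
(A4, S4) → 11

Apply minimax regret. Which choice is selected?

A4

Column bests: S1=18, S2=30, S3=20, S4=19, S5=30.
A1 regrets: 19, 3, 4, 22, 0 → max 22
A2 regrets: 0, 17, 2, 11, 20 → max 20
A3 regrets: 24, 0, 22, 0, 29 → max 29
A4 regrets: 16, 13, 9, 8, 13 → max 16
A5 regrets: 8, 23, 0, 26, 2 → max 26
Smallest max regret = 16 → A4.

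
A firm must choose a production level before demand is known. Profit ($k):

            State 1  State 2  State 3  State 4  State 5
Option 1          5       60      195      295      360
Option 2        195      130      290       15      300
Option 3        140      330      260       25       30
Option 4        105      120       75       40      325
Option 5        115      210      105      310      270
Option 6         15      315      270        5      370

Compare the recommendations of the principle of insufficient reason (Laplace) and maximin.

laplace → Option 5; maximin → Option 5 (agree)

Row averages: Option 1=183, Option 2=186, Option 3=157, Option 4=133, Option 5=202, Option 6=195
Highest average = 202 → Option 5.
Row minima: Option 1=5, Option 2=15, Option 3=25, Option 4=40, Option 5=105, Option 6=5
Best worst-case = 105 → Option 5.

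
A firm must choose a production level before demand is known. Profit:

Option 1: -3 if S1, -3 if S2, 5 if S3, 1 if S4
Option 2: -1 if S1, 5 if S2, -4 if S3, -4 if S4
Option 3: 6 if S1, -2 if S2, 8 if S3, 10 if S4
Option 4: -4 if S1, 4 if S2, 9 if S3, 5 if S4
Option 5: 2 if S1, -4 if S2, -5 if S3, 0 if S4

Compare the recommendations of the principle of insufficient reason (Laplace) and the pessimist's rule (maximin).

laplace → Option 3; maximin → Option 3 (agree)

Row averages: Option 1=0, Option 2=-1, Option 3=5.5, Option 4=3.5, Option 5=-1.75
Highest average = 5.5 → Option 3.
Row minima: Option 1=-3, Option 2=-4, Option 3=-2, Option 4=-4, Option 5=-5
Best worst-case = -2 → Option 3.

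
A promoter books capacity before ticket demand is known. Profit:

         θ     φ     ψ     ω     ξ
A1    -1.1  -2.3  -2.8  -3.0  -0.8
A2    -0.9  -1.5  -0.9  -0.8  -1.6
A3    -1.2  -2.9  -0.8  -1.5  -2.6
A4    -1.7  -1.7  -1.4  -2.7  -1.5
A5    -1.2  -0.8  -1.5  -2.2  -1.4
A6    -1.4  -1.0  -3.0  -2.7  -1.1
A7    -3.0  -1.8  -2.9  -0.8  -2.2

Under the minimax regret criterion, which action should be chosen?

Column bests: θ=-0.9, φ=-0.8, ψ=-0.8, ω=-0.8, ξ=-0.8.
A1 regrets: 0.2, 1.5, 2.0, 2.2, 0.0 → max 2.2
A2 regrets: 0.0, 0.7, 0.1, 0.0, 0.8 → max 0.8
A3 regrets: 0.3, 2.1, 0.0, 0.7, 1.8 → max 2.1
A4 regrets: 0.8, 0.9, 0.6, 1.9, 0.7 → max 1.9
A5 regrets: 0.3, 0.0, 0.7, 1.4, 0.6 → max 1.4
A6 regrets: 0.5, 0.2, 2.2, 1.9, 0.3 → max 2.2
A7 regrets: 2.1, 1.0, 2.1, 0.0, 1.4 → max 2.1
Smallest max regret = 0.8 → A2.

A2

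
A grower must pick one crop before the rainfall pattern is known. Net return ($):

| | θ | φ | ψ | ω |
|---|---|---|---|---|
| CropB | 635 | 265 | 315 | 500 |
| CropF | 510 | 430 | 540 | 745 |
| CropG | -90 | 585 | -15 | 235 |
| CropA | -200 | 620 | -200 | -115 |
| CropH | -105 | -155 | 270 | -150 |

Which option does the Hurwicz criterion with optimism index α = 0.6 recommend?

CropB: 0.6·635 + 0.4·265 = 487
CropF: 0.6·745 + 0.4·430 = 619
CropG: 0.6·585 + 0.4·(-90) = 315
CropA: 0.6·620 + 0.4·(-200) = 292
CropH: 0.6·270 + 0.4·(-155) = 100
Highest Hurwicz score = 619 → CropF.

CropF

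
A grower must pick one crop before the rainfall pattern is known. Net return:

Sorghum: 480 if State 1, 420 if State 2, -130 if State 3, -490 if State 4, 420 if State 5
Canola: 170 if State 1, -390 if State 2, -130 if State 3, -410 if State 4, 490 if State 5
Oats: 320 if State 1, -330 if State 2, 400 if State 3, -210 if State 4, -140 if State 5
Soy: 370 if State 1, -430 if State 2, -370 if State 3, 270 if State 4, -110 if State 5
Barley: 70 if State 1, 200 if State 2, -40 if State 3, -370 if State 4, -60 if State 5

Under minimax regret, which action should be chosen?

Column bests: State 1=480, State 2=420, State 3=400, State 4=270, State 5=490.
Sorghum regrets: 0, 0, 530, 760, 70 → max 760
Canola regrets: 310, 810, 530, 680, 0 → max 810
Oats regrets: 160, 750, 0, 480, 630 → max 750
Soy regrets: 110, 850, 770, 0, 600 → max 850
Barley regrets: 410, 220, 440, 640, 550 → max 640
Smallest max regret = 640 → Barley.

Barley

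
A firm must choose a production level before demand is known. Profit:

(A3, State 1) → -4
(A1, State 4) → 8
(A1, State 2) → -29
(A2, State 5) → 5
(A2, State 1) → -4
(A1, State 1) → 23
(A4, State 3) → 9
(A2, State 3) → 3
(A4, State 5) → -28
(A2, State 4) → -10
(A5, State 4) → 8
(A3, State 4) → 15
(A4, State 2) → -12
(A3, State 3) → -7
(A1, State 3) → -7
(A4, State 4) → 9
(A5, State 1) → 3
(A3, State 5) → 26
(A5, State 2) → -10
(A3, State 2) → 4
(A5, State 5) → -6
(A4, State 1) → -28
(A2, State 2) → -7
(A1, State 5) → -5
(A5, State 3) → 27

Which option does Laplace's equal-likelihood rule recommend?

A3

Row averages: A1=-2, A2=-2.6, A3=6.8, A4=-10, A5=4.4
Highest average = 6.8 → A3.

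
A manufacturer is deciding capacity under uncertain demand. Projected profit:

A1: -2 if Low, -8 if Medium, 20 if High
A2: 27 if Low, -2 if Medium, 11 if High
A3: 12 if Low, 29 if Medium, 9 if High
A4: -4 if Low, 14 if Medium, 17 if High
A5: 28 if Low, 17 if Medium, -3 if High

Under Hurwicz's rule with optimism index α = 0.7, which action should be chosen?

A1: 0.7·20 + 0.3·(-8) = 11.6
A2: 0.7·27 + 0.3·(-2) = 18.3
A3: 0.7·29 + 0.3·9 = 23
A4: 0.7·17 + 0.3·(-4) = 10.7
A5: 0.7·28 + 0.3·(-3) = 18.7
Highest Hurwicz score = 23 → A3.

A3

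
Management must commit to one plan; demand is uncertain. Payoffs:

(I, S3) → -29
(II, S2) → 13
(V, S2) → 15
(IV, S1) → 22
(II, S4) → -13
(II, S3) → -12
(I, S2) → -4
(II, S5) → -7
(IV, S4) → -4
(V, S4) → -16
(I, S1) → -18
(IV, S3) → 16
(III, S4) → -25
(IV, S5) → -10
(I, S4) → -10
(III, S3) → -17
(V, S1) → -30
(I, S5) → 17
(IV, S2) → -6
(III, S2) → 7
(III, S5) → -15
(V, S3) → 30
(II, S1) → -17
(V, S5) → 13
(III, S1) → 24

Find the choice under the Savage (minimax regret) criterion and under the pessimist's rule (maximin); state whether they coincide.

minimax regret → IV; maximin → IV (agree)

Column bests: S1=24, S2=15, S3=30, S4=-4, S5=17.
I regrets: 42, 19, 59, 6, 0 → max 59
II regrets: 41, 2, 42, 9, 24 → max 42
III regrets: 0, 8, 47, 21, 32 → max 47
IV regrets: 2, 21, 14, 0, 27 → max 27
V regrets: 54, 0, 0, 12, 4 → max 54
Smallest max regret = 27 → IV.
Row minima: I=-29, II=-17, III=-25, IV=-10, V=-30
Best worst-case = -10 → IV.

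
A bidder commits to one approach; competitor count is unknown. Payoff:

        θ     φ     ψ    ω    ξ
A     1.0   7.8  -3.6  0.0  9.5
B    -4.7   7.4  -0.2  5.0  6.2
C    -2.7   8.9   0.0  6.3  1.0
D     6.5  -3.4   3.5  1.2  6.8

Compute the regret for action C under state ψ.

Best payoff under ψ is 3.5.
Regret = 3.5 − 0.0 = 3.5.

3.5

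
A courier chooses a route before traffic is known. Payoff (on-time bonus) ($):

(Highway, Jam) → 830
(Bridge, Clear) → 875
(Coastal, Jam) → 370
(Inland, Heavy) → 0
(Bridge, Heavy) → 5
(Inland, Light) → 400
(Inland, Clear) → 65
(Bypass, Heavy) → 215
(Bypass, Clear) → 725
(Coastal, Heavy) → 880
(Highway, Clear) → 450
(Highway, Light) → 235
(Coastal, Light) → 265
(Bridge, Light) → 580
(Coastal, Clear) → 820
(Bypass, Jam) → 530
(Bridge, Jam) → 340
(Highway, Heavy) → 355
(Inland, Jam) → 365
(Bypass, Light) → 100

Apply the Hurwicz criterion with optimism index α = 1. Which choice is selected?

Bridge: 1·875 + 0·5 = 875
Bypass: 1·725 + 0·100 = 725
Inland: 1·400 + 0·0 = 400
Coastal: 1·880 + 0·265 = 880
Highway: 1·830 + 0·235 = 830
Highest Hurwicz score = 880 → Coastal.

Coastal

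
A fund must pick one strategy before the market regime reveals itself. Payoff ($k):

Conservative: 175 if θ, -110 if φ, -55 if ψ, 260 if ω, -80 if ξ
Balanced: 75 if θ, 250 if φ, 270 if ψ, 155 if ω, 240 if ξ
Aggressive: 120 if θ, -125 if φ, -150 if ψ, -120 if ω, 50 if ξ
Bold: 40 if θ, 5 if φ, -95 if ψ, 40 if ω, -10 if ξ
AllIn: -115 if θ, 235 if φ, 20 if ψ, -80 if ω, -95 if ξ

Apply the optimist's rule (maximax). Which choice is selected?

Row maxima: Conservative=260, Balanced=270, Aggressive=120, Bold=40, AllIn=235
Best best-case = 270 → Balanced.

Balanced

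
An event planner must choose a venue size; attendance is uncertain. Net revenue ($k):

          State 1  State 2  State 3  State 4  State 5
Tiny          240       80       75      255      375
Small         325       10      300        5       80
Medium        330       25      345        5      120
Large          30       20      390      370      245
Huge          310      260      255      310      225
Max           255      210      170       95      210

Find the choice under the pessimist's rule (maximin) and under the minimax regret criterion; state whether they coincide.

Row minima: Tiny=75, Small=5, Medium=5, Large=20, Huge=225, Max=95
Best worst-case = 225 → Huge.
Column bests: State 1=330, State 2=260, State 3=390, State 4=370, State 5=375.
Tiny regrets: 90, 180, 315, 115, 0 → max 315
Small regrets: 5, 250, 90, 365, 295 → max 365
Medium regrets: 0, 235, 45, 365, 255 → max 365
Large regrets: 300, 240, 0, 0, 130 → max 300
Huge regrets: 20, 0, 135, 60, 150 → max 150
Max regrets: 75, 50, 220, 275, 165 → max 275
Smallest max regret = 150 → Huge.

maximin → Huge; minimax regret → Huge (agree)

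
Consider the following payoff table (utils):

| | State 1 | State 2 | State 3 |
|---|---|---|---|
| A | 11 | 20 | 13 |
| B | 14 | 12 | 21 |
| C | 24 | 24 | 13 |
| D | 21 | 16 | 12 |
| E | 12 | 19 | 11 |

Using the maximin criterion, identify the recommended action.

C

Row minima: A=11, B=12, C=13, D=12, E=11
Best worst-case = 13 → C.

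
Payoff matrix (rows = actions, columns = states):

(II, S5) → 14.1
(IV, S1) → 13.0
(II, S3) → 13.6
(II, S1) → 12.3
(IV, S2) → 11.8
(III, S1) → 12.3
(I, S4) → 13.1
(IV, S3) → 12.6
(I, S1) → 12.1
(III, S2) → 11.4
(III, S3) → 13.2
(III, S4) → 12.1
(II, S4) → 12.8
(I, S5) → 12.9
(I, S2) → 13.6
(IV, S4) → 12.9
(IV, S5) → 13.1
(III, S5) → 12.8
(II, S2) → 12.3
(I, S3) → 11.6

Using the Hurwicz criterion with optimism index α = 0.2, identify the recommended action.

II

I: 0.2·13.6 + 0.8·11.6 = 12
II: 0.2·14.1 + 0.8·12.3 = 12.66
III: 0.2·13.2 + 0.8·11.4 = 11.76
IV: 0.2·13.1 + 0.8·11.8 = 12.06
Highest Hurwicz score = 12.66 → II.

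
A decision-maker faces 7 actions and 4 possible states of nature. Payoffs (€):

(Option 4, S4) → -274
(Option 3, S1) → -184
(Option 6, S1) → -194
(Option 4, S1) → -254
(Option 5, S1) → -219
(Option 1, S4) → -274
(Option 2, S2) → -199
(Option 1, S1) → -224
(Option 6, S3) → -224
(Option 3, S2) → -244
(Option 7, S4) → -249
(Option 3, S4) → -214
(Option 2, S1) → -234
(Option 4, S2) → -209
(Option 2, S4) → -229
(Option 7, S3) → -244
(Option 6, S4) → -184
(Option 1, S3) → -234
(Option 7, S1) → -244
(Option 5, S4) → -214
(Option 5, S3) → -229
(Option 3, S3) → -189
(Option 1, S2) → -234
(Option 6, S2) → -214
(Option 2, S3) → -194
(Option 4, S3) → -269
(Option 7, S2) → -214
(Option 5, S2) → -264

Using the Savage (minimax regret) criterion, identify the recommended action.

Column bests: S1=-184, S2=-199, S3=-189, S4=-184.
Option 1 regrets: 40, 35, 45, 90 → max 90
Option 2 regrets: 50, 0, 5, 45 → max 50
Option 3 regrets: 0, 45, 0, 30 → max 45
Option 4 regrets: 70, 10, 80, 90 → max 90
Option 5 regrets: 35, 65, 40, 30 → max 65
Option 6 regrets: 10, 15, 35, 0 → max 35
Option 7 regrets: 60, 15, 55, 65 → max 65
Smallest max regret = 35 → Option 6.

Option 6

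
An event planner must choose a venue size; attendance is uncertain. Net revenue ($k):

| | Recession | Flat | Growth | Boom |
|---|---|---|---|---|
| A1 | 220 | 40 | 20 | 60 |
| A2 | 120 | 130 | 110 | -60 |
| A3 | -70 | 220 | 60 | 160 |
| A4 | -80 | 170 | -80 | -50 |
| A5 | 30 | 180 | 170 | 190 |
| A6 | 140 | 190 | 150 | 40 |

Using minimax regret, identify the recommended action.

A6

Column bests: Recession=220, Flat=220, Growth=170, Boom=190.
A1 regrets: 0, 180, 150, 130 → max 180
A2 regrets: 100, 90, 60, 250 → max 250
A3 regrets: 290, 0, 110, 30 → max 290
A4 regrets: 300, 50, 250, 240 → max 300
A5 regrets: 190, 40, 0, 0 → max 190
A6 regrets: 80, 30, 20, 150 → max 150
Smallest max regret = 150 → A6.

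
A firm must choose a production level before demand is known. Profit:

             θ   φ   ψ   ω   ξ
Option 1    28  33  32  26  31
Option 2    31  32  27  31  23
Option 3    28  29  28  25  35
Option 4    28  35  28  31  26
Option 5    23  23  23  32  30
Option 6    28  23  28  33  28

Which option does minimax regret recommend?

Column bests: θ=31, φ=35, ψ=32, ω=33, ξ=35.
Option 1 regrets: 3, 2, 0, 7, 4 → max 7
Option 2 regrets: 0, 3, 5, 2, 12 → max 12
Option 3 regrets: 3, 6, 4, 8, 0 → max 8
Option 4 regrets: 3, 0, 4, 2, 9 → max 9
Option 5 regrets: 8, 12, 9, 1, 5 → max 12
Option 6 regrets: 3, 12, 4, 0, 7 → max 12
Smallest max regret = 7 → Option 1.

Option 1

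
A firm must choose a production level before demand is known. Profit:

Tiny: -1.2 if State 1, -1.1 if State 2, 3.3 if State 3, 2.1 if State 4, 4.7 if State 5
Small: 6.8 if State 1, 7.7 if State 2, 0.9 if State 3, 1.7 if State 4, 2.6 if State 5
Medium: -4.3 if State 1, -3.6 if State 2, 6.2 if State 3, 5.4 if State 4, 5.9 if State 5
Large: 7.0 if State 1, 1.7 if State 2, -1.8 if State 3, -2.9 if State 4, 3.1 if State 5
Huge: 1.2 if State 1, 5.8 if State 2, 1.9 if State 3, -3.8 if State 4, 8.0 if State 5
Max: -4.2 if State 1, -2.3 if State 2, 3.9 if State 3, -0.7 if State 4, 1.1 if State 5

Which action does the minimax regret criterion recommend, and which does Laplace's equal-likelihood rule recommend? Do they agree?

Column bests: State 1=7.0, State 2=7.7, State 3=6.2, State 4=5.4, State 5=8.0.
Tiny regrets: 8.2, 8.8, 2.9, 3.3, 3.3 → max 8.8
Small regrets: 0.2, 0.0, 5.3, 3.7, 5.4 → max 5.4
Medium regrets: 11.3, 11.3, 0.0, 0.0, 2.1 → max 11.3
Large regrets: 0.0, 6.0, 8.0, 8.3, 4.9 → max 8.3
Huge regrets: 5.8, 1.9, 4.3, 9.2, 0.0 → max 9.2
Max regrets: 11.2, 10.0, 2.3, 6.1, 6.9 → max 11.2
Smallest max regret = 5.4 → Small.
Row averages: Tiny=1.56, Small=3.94, Medium=1.92, Large=1.42, Huge=2.62, Max=-0.44
Highest average = 3.94 → Small.

minimax regret → Small; laplace → Small (agree)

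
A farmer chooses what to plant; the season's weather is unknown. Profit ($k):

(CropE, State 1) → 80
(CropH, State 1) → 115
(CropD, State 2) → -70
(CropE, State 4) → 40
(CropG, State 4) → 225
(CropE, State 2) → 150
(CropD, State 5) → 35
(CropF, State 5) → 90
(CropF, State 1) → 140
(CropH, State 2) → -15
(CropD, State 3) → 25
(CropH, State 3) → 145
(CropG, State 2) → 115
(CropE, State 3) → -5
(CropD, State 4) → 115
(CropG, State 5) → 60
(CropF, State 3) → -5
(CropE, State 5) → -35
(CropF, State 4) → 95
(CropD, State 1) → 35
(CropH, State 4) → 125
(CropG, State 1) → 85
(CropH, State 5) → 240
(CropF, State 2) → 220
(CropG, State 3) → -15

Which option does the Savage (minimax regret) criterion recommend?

CropF

Column bests: State 1=140, State 2=220, State 3=145, State 4=225, State 5=240.
CropE regrets: 60, 70, 150, 185, 275 → max 275
CropG regrets: 55, 105, 160, 0, 180 → max 180
CropF regrets: 0, 0, 150, 130, 150 → max 150
CropH regrets: 25, 235, 0, 100, 0 → max 235
CropD regrets: 105, 290, 120, 110, 205 → max 290
Smallest max regret = 150 → CropF.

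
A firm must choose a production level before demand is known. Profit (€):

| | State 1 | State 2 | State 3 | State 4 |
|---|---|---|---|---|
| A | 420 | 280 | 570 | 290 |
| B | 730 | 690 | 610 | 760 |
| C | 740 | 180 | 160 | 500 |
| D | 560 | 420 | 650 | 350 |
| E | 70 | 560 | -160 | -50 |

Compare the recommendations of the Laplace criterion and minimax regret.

laplace → B; minimax regret → B (agree)

Row averages: A=390, B=697.5, C=395, D=495, E=105
Highest average = 697.5 → B.
Column bests: State 1=740, State 2=690, State 3=650, State 4=760.
A regrets: 320, 410, 80, 470 → max 470
B regrets: 10, 0, 40, 0 → max 40
C regrets: 0, 510, 490, 260 → max 510
D regrets: 180, 270, 0, 410 → max 410
E regrets: 670, 130, 810, 810 → max 810
Smallest max regret = 40 → B.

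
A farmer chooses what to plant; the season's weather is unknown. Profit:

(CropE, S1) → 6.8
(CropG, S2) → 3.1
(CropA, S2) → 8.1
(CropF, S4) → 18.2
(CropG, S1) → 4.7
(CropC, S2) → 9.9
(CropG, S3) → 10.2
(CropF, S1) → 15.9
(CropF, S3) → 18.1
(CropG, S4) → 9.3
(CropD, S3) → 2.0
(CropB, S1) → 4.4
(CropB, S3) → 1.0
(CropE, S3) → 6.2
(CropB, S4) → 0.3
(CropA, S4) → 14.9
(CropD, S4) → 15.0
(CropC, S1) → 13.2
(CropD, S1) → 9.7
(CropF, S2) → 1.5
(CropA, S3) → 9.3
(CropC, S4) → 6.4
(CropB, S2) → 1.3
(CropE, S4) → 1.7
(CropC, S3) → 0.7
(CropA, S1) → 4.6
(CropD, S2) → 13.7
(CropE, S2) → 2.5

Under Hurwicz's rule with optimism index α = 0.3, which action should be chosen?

CropA

CropF: 0.3·18.2 + 0.7·1.5 = 6.51
CropA: 0.3·14.9 + 0.7·4.6 = 7.69
CropB: 0.3·4.4 + 0.7·0.3 = 1.53
CropC: 0.3·13.2 + 0.7·0.7 = 4.45
CropE: 0.3·6.8 + 0.7·1.7 = 3.23
CropD: 0.3·15.0 + 0.7·2.0 = 5.9
CropG: 0.3·10.2 + 0.7·3.1 = 5.23
Highest Hurwicz score = 7.69 → CropA.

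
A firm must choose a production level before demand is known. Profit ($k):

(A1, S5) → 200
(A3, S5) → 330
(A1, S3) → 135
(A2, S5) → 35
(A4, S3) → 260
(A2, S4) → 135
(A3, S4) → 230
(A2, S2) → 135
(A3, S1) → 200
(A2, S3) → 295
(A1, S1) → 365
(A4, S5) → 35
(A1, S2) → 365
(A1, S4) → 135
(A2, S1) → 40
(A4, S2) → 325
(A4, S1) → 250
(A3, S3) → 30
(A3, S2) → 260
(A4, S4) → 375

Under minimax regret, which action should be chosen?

A1

Column bests: S1=365, S2=365, S3=295, S4=375, S5=330.
A1 regrets: 0, 0, 160, 240, 130 → max 240
A2 regrets: 325, 230, 0, 240, 295 → max 325
A3 regrets: 165, 105, 265, 145, 0 → max 265
A4 regrets: 115, 40, 35, 0, 295 → max 295
Smallest max regret = 240 → A1.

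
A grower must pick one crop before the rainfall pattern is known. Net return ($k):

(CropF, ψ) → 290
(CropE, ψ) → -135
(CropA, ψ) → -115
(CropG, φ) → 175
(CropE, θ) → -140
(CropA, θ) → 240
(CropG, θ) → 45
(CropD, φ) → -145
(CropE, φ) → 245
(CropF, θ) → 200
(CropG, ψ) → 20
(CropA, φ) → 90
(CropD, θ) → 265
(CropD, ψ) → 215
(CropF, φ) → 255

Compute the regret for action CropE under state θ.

405

Best payoff under θ is 265.
Regret = 265 − (-140) = 405.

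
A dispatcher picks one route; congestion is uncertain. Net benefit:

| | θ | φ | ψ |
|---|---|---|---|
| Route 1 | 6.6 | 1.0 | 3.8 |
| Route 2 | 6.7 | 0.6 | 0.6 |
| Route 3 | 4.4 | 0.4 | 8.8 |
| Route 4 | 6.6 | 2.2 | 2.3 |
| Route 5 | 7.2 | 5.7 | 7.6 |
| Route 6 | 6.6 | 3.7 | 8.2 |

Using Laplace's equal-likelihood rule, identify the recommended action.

Route 5

Row averages: Route 1=3.8, Route 2=79/30, Route 3=68/15, Route 4=3.7, Route 5=41/6, Route 6=37/6
Highest average = 41/6 → Route 5.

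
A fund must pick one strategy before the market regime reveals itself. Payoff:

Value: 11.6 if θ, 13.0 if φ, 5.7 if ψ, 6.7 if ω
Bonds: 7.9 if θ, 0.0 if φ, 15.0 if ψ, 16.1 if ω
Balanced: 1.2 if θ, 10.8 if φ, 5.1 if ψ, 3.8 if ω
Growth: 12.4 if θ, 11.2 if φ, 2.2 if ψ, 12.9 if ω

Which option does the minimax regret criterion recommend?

Column bests: θ=12.4, φ=13.0, ψ=15.0, ω=16.1.
Value regrets: 0.8, 0.0, 9.3, 9.4 → max 9.4
Bonds regrets: 4.5, 13.0, 0.0, 0.0 → max 13.0
Balanced regrets: 11.2, 2.2, 9.9, 12.3 → max 12.3
Growth regrets: 0.0, 1.8, 12.8, 3.2 → max 12.8
Smallest max regret = 9.4 → Value.

Value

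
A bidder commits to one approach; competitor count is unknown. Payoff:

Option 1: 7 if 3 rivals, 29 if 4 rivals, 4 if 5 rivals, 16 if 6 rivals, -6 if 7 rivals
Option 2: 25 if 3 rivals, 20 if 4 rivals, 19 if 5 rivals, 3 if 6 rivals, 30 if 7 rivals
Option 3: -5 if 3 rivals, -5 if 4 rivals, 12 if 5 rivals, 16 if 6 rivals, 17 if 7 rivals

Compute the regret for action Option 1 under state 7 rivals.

36

Best payoff under 7 rivals is 30.
Regret = 30 − (-6) = 36.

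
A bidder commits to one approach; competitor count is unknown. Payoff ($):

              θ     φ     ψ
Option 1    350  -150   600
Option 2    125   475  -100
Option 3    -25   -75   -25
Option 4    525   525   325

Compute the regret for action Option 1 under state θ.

Best payoff under θ is 525.
Regret = 525 − 350 = 175.

175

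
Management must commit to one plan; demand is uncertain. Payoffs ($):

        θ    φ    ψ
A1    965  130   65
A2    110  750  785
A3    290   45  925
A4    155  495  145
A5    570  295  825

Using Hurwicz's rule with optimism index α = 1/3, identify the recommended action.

A1: 1/3·965 + 2/3·65 = 365
A2: 1/3·785 + 2/3·110 = 335
A3: 1/3·925 + 2/3·45 = 1015/3
A4: 1/3·495 + 2/3·145 = 785/3
A5: 1/3·825 + 2/3·295 = 1415/3
Highest Hurwicz score = 1415/3 → A5.

A5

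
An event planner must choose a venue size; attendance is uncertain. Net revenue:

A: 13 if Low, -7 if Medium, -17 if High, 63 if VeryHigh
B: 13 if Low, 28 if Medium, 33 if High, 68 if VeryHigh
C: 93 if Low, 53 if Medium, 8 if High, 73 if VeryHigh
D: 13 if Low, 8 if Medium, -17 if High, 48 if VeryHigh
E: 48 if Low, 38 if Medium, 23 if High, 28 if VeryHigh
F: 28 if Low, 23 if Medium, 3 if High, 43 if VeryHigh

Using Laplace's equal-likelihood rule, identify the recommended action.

Row averages: A=13, B=35.5, C=56.75, D=13, E=34.25, F=24.25
Highest average = 56.75 → C.

C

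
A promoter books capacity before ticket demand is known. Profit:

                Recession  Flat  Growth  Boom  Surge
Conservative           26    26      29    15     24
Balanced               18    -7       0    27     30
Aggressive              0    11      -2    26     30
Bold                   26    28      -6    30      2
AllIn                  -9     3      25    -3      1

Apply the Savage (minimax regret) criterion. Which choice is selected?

Conservative

Column bests: Recession=26, Flat=28, Growth=29, Boom=30, Surge=30.
Conservative regrets: 0, 2, 0, 15, 6 → max 15
Balanced regrets: 8, 35, 29, 3, 0 → max 35
Aggressive regrets: 26, 17, 31, 4, 0 → max 31
Bold regrets: 0, 0, 35, 0, 28 → max 35
AllIn regrets: 35, 25, 4, 33, 29 → max 35
Smallest max regret = 15 → Conservative.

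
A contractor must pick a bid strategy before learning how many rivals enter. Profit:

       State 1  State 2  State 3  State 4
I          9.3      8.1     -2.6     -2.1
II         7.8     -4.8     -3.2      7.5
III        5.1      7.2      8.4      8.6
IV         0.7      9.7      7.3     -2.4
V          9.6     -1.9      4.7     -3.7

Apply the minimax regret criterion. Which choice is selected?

III

Column bests: State 1=9.6, State 2=9.7, State 3=8.4, State 4=8.6.
I regrets: 0.3, 1.6, 11.0, 10.7 → max 11.0
II regrets: 1.8, 14.5, 11.6, 1.1 → max 14.5
III regrets: 4.5, 2.5, 0.0, 0.0 → max 4.5
IV regrets: 8.9, 0.0, 1.1, 11.0 → max 11.0
V regrets: 0.0, 11.6, 3.7, 12.3 → max 12.3
Smallest max regret = 4.5 → III.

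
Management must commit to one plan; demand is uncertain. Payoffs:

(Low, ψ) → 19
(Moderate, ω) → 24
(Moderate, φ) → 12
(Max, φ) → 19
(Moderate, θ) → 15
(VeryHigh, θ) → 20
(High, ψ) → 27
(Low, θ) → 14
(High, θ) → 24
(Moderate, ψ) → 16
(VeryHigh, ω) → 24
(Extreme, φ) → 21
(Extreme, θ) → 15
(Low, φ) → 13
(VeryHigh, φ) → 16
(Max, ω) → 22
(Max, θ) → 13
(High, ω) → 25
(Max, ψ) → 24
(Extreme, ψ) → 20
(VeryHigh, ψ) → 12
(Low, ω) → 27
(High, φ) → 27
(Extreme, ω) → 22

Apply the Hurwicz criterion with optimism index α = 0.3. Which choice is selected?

Low: 0.3·27 + 0.7·13 = 17.2
Moderate: 0.3·24 + 0.7·12 = 15.6
High: 0.3·27 + 0.7·24 = 24.9
VeryHigh: 0.3·24 + 0.7·12 = 15.6
Extreme: 0.3·22 + 0.7·15 = 17.1
Max: 0.3·24 + 0.7·13 = 16.3
Highest Hurwicz score = 24.9 → High.

High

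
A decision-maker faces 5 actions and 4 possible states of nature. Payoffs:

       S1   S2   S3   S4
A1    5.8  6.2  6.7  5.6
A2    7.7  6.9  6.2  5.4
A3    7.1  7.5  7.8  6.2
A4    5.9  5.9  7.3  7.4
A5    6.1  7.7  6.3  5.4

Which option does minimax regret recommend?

Column bests: S1=7.7, S2=7.7, S3=7.8, S4=7.4.
A1 regrets: 1.9, 1.5, 1.1, 1.8 → max 1.9
A2 regrets: 0.0, 0.8, 1.6, 2.0 → max 2.0
A3 regrets: 0.6, 0.2, 0.0, 1.2 → max 1.2
A4 regrets: 1.8, 1.8, 0.5, 0.0 → max 1.8
A5 regrets: 1.6, 0.0, 1.5, 2.0 → max 2.0
Smallest max regret = 1.2 → A3.

A3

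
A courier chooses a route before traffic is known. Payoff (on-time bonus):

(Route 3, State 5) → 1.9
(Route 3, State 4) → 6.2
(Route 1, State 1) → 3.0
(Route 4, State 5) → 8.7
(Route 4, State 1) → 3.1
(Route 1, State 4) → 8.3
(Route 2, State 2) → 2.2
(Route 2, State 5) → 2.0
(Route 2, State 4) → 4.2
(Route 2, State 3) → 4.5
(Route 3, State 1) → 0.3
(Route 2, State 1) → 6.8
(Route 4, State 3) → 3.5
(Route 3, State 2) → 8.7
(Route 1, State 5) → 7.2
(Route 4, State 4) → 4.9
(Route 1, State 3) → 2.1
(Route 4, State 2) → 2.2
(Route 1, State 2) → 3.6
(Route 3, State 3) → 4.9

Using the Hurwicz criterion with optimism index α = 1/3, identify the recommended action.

Route 1: 1/3·8.3 + 2/3·2.1 = 25/6
Route 2: 1/3·6.8 + 2/3·2.0 = 3.6
Route 3: 1/3·8.7 + 2/3·0.3 = 3.1
Route 4: 1/3·8.7 + 2/3·2.2 = 131/30
Highest Hurwicz score = 131/30 → Route 4.

Route 4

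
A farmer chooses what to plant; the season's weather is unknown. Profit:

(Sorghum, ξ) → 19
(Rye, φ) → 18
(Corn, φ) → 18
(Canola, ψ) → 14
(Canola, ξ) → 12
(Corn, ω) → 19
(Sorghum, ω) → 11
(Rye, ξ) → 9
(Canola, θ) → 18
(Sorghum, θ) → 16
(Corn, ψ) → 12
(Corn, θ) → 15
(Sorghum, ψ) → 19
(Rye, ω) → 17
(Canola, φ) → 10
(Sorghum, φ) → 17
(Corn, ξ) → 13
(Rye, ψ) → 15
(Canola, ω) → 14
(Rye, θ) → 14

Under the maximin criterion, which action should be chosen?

Row minima: Sorghum=11, Canola=10, Rye=9, Corn=12
Best worst-case = 12 → Corn.

Corn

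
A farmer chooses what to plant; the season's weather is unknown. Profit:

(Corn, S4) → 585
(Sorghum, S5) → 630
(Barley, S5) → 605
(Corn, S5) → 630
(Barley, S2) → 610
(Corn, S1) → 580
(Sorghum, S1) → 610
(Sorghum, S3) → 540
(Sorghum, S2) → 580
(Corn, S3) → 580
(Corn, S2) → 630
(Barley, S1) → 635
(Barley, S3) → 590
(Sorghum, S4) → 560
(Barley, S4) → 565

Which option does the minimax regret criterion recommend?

Column bests: S1=635, S2=630, S3=590, S4=585, S5=630.
Sorghum regrets: 25, 50, 50, 25, 0 → max 50
Barley regrets: 0, 20, 0, 20, 25 → max 25
Corn regrets: 55, 0, 10, 0, 0 → max 55
Smallest max regret = 25 → Barley.

Barley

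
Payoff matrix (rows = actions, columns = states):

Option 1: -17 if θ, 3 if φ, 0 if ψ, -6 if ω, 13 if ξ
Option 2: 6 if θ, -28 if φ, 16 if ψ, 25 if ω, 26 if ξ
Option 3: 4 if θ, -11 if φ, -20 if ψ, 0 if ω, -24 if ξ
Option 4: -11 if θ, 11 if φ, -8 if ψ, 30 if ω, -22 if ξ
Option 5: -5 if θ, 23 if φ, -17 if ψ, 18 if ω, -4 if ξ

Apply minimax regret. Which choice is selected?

Column bests: θ=6, φ=23, ψ=16, ω=30, ξ=26.
Option 1 regrets: 23, 20, 16, 36, 13 → max 36
Option 2 regrets: 0, 51, 0, 5, 0 → max 51
Option 3 regrets: 2, 34, 36, 30, 50 → max 50
Option 4 regrets: 17, 12, 24, 0, 48 → max 48
Option 5 regrets: 11, 0, 33, 12, 30 → max 33
Smallest max regret = 33 → Option 5.

Option 5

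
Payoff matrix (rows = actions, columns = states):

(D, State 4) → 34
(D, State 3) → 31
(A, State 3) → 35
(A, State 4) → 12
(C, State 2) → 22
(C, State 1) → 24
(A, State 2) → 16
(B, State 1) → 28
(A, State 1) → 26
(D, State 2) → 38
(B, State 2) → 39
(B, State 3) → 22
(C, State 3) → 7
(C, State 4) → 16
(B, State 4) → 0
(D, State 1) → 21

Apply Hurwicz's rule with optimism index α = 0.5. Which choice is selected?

A: 0.5·35 + 0.5·12 = 23.5
B: 0.5·39 + 0.5·0 = 19.5
C: 0.5·24 + 0.5·7 = 15.5
D: 0.5·38 + 0.5·21 = 29.5
Highest Hurwicz score = 29.5 → D.

D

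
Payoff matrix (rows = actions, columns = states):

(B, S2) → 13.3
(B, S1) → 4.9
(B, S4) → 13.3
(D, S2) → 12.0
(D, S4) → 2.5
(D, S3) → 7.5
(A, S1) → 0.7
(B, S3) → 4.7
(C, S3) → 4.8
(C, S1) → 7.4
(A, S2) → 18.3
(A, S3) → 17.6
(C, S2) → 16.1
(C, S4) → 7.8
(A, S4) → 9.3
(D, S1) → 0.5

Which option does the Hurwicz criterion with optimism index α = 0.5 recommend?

C

A: 0.5·18.3 + 0.5·0.7 = 9.5
B: 0.5·13.3 + 0.5·4.7 = 9
C: 0.5·16.1 + 0.5·4.8 = 10.45
D: 0.5·12.0 + 0.5·0.5 = 6.25
Highest Hurwicz score = 10.45 → C.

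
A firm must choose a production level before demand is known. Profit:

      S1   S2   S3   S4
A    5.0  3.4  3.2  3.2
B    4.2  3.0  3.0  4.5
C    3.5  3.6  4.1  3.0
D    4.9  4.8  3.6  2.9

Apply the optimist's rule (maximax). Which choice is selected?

Row maxima: A=5.0, B=4.5, C=4.1, D=4.9
Best best-case = 5.0 → A.

A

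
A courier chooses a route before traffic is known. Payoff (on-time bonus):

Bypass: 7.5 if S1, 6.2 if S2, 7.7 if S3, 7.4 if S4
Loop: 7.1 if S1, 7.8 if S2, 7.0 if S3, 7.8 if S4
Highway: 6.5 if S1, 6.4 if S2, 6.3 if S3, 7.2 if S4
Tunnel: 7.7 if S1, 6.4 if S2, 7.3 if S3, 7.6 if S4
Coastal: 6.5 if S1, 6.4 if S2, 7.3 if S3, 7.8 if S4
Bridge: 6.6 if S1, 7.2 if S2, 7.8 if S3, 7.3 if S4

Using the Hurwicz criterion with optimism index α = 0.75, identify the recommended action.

Loop

Bypass: 0.75·7.7 + 0.25·6.2 = 7.325
Loop: 0.75·7.8 + 0.25·7.0 = 7.6
Highway: 0.75·7.2 + 0.25·6.3 = 6.975
Tunnel: 0.75·7.7 + 0.25·6.4 = 7.375
Coastal: 0.75·7.8 + 0.25·6.4 = 7.45
Bridge: 0.75·7.8 + 0.25·6.6 = 7.5
Highest Hurwicz score = 7.6 → Loop.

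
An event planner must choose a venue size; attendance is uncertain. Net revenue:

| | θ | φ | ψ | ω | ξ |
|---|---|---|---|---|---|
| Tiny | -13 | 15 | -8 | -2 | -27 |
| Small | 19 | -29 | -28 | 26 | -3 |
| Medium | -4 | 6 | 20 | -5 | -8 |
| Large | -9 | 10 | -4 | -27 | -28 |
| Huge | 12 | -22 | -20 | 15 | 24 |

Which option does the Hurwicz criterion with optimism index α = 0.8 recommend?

Tiny: 0.8·15 + 0.2·(-27) = 6.6
Small: 0.8·26 + 0.2·(-29) = 15
Medium: 0.8·20 + 0.2·(-8) = 14.4
Large: 0.8·10 + 0.2·(-28) = 2.4
Huge: 0.8·24 + 0.2·(-22) = 14.8
Highest Hurwicz score = 15 → Small.

Small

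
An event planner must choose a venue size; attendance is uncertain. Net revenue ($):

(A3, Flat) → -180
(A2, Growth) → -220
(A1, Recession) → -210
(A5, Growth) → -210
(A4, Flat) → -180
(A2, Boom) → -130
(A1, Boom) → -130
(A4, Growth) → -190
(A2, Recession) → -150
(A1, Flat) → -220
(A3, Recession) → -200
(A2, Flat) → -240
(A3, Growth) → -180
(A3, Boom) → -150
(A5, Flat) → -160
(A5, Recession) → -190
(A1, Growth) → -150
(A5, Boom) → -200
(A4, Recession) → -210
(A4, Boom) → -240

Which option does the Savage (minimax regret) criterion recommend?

Column bests: Recession=-150, Flat=-160, Growth=-150, Boom=-130.
A1 regrets: 60, 60, 0, 0 → max 60
A2 regrets: 0, 80, 70, 0 → max 80
A3 regrets: 50, 20, 30, 20 → max 50
A4 regrets: 60, 20, 40, 110 → max 110
A5 regrets: 40, 0, 60, 70 → max 70
Smallest max regret = 50 → A3.

A3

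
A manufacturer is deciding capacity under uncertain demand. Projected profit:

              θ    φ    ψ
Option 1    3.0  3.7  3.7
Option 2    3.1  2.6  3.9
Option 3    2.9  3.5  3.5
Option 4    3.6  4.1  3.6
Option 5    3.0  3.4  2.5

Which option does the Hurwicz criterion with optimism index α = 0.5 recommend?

Option 4

Option 1: 0.5·3.7 + 0.5·3.0 = 3.35
Option 2: 0.5·3.9 + 0.5·2.6 = 3.25
Option 3: 0.5·3.5 + 0.5·2.9 = 3.2
Option 4: 0.5·4.1 + 0.5·3.6 = 3.85
Option 5: 0.5·3.4 + 0.5·2.5 = 2.95
Highest Hurwicz score = 3.85 → Option 4.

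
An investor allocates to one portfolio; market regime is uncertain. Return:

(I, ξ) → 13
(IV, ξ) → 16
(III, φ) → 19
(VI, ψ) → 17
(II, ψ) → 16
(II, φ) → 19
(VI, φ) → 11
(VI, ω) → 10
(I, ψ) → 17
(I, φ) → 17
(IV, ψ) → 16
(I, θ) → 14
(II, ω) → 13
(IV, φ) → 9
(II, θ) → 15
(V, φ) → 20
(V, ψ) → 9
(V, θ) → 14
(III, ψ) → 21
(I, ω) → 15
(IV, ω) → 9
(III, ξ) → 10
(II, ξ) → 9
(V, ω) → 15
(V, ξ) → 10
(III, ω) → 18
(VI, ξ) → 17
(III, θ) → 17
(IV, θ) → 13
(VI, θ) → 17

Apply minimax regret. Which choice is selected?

Column bests: θ=17, φ=20, ψ=21, ω=18, ξ=17.
I regrets: 3, 3, 4, 3, 4 → max 4
II regrets: 2, 1, 5, 5, 8 → max 8
III regrets: 0, 1, 0, 0, 7 → max 7
IV regrets: 4, 11, 5, 9, 1 → max 11
V regrets: 3, 0, 12, 3, 7 → max 12
VI regrets: 0, 9, 4, 8, 0 → max 9
Smallest max regret = 4 → I.

I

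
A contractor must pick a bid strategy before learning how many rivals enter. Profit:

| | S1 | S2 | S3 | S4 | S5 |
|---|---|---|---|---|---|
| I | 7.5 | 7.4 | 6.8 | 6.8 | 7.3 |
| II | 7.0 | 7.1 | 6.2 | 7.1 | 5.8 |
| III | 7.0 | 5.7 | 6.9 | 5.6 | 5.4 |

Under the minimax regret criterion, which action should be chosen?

Column bests: S1=7.5, S2=7.4, S3=6.9, S4=7.1, S5=7.3.
I regrets: 0.0, 0.0, 0.1, 0.3, 0.0 → max 0.3
II regrets: 0.5, 0.3, 0.7, 0.0, 1.5 → max 1.5
III regrets: 0.5, 1.7, 0.0, 1.5, 1.9 → max 1.9
Smallest max regret = 0.3 → I.

I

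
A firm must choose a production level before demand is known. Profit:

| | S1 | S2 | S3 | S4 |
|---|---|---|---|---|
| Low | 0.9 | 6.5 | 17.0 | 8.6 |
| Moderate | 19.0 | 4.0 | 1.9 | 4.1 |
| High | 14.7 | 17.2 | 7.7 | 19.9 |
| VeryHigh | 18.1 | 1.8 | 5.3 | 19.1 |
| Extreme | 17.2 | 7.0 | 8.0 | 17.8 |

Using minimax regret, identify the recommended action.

High

Column bests: S1=19.0, S2=17.2, S3=17.0, S4=19.9.
Low regrets: 18.1, 10.7, 0.0, 11.3 → max 18.1
Moderate regrets: 0.0, 13.2, 15.1, 15.8 → max 15.8
High regrets: 4.3, 0.0, 9.3, 0.0 → max 9.3
VeryHigh regrets: 0.9, 15.4, 11.7, 0.8 → max 15.4
Extreme regrets: 1.8, 10.2, 9.0, 2.1 → max 10.2
Smallest max regret = 9.3 → High.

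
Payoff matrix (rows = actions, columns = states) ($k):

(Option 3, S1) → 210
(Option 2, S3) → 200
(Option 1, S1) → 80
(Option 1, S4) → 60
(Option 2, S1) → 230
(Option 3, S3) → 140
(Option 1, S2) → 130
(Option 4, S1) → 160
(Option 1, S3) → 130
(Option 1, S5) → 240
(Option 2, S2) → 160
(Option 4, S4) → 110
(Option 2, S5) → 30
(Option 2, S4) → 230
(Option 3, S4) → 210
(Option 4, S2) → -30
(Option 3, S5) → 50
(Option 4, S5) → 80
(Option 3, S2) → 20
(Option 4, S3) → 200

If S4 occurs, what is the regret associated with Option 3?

20

Best payoff under S4 is 230.
Regret = 230 − 210 = 20.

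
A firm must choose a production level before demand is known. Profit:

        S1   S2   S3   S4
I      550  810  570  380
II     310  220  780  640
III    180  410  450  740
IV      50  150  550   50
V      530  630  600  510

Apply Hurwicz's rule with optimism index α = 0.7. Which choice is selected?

I

I: 0.7·810 + 0.3·380 = 681
II: 0.7·780 + 0.3·220 = 612
III: 0.7·740 + 0.3·180 = 572
IV: 0.7·550 + 0.3·50 = 400
V: 0.7·630 + 0.3·510 = 594
Highest Hurwicz score = 681 → I.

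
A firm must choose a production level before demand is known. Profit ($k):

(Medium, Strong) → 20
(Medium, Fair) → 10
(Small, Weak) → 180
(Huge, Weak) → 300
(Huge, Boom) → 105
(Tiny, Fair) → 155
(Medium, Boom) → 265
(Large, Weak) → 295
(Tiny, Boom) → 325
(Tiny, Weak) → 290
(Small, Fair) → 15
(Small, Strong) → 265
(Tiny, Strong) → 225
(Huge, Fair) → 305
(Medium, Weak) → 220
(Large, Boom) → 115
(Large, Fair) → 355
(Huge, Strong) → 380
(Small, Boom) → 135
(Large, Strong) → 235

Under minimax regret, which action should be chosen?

Tiny

Column bests: Weak=300, Fair=355, Strong=380, Boom=325.
Tiny regrets: 10, 200, 155, 0 → max 200
Small regrets: 120, 340, 115, 190 → max 340
Medium regrets: 80, 345, 360, 60 → max 360
Large regrets: 5, 0, 145, 210 → max 210
Huge regrets: 0, 50, 0, 220 → max 220
Smallest max regret = 200 → Tiny.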